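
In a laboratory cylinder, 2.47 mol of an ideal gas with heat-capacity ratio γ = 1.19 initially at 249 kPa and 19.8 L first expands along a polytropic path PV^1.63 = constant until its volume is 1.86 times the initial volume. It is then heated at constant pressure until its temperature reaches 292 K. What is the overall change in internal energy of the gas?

5610 J

T₁ = P₁V₁/(nR) = 249×19.8/(2.47×8.314) = 240 K.
Step 1 — Polytropic n=1.63: T₂ = T₁(V₁/V₂)^(n−1) = 240×(0.538)^0.63 = 162 K; P₂ = P₁(V₁/V₂)^n = 90.6 kPa.
W = (P₁V₁−P₂V₂)/(n−1) = (249×19.8−90.6×36.8)/0.63 = 2530 J.
ΔU = nCvΔT = 2.47×43.8×(162−240) = -8400 J.
Q = ΔU + W = -5860 J.
State after step 1: P = 90.6 kPa, V = 36.8 L, T = 162 K.
Step 2 — Isobaric: P stays 90.6 kPa; V/T = const ⇒ T₂ = 292 K, V₂ = 66.2 L.
W = PΔV = 90.6×(66.2−36.8) kPa·L = 2660 J.
ΔU = nCvΔT = 2.47×43.8×(292−162) = 14000 J.
Q = ΔU + W = nCpΔT = 16700 J.
Net over both steps: W = 5190 J, Q = 10800 J, ΔU = 5610 J.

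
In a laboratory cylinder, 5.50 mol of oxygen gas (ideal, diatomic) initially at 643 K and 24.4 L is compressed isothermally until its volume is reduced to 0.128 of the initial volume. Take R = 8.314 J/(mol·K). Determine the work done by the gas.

-60400 J

P₁ = nRT₁/V₁ = 5.50×8.314×643/24.4 = 1210 kPa.
Isothermal: T stays 643 K; PV = const ⇒ V₂ = 3.12 L, P₂ = 9410 kPa.
W = nRT ln(V₂/V₁) = 5.50×8.314×643×ln(0.128) = -60400 J.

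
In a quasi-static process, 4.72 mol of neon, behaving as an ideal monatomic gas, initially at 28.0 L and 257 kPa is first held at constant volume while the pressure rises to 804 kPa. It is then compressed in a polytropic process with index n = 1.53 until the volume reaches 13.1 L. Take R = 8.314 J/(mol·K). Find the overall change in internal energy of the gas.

T₁ = P₁V₁/(nR) = 257×28.0/(4.72×8.314) = 183 K.
Step 1 — Isochoric: V stays 28.0 L; P/T = const ⇒ T₂ = 574 K, P₂ = 804 kPa.
W = 0 (no volume change).
ΔU = nCvΔT = 4.72×12.5×(574−183) = 23000 J.
Q = ΔU = 23000 J.
State after step 1: P = 804 kPa, V = 28.0 L, T = 574 K.
Step 2 — Polytropic n=1.53: T₂ = T₁(V₁/V₂)^(n−1) = 574×(2.14)^0.53 = 858 K; P₂ = P₁(V₁/V₂)^n = 2570 kPa.
W = (P₁V₁−P₂V₂)/(n−1) = (804×28.0−2570×13.1)/0.53 = -21100 J.
ΔU = nCvΔT = 4.72×12.5×(858−574) = 16700 J.
Q = ΔU + W = -4320 J.
Net over both steps: W = -21100 J, Q = 18700 J, ΔU = 39700 J.

39700 J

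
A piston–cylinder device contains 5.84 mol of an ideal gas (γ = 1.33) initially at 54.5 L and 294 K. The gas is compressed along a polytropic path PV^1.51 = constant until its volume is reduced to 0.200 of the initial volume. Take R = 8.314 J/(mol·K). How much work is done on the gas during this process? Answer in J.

35600 J

P₁ = nRT₁/V₁ = 5.84×8.314×294/54.5 = 262 kPa.
Polytropic n=1.51: T₂ = T₁(V₁/V₂)^(n−1) = 294×(5.00)^0.51 = 668 K; P₂ = P₁(V₁/V₂)^n = 2980 kPa.
W = (P₁V₁−P₂V₂)/(n−1) = (262×54.5−2980×10.9)/0.51 = -35600 J.
Work done on the gas = −W_by = 35600 J.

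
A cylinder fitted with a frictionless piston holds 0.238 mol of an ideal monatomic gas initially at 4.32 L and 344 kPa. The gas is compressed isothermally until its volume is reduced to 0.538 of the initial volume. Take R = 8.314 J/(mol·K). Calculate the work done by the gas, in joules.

T₁ = P₁V₁/(nR) = 344×4.32/(0.238×8.314) = 751 K.
Isothermal: T stays 751 K; PV = const ⇒ V₂ = 2.32 L, P₂ = 639 kPa.
W = nRT ln(V₂/V₁) = 0.238×8.314×751×ln(0.538) = -921 J.

-921 J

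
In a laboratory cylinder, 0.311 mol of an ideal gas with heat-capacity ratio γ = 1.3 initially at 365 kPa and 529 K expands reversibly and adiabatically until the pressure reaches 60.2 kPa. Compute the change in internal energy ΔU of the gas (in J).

-1550 J

V₁ = nRT₁/P₁ = 0.311×8.314×529/365 = 3.75 L.
Adiabatic: T₂/T₁ = (P₂/P₁)^((γ−1)/γ) ⇒ T₂ = 529×(0.165)^0.231 = 349 K; V₂ = 15.0 L.
For an ideal gas ΔU = nCvΔT with Cv = R/(γ−1) = 27.7 J/(mol·K).
ΔU = 0.311×27.7×(349−529) = -1550 J.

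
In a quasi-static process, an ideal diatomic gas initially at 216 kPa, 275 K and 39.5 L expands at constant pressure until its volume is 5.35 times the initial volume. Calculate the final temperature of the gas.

Isobaric: P stays 216 kPa; V/T = const ⇒ T₂ = 1470 K, V₂ = 211 L.

1470 K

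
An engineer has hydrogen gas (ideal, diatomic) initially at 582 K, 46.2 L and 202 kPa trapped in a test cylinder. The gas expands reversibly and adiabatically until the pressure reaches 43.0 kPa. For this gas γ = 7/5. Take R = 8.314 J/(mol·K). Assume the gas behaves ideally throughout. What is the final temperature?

374 K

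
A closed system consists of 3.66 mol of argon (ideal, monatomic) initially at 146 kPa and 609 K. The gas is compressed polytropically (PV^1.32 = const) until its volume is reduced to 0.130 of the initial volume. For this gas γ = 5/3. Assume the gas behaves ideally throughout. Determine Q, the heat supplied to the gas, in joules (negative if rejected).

-27700 J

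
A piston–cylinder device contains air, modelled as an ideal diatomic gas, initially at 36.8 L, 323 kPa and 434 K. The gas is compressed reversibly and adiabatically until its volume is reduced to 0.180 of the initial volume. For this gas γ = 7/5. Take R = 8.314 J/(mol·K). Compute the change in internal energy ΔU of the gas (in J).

29300 J

n = P₁V₁/(RT₁) = 323×36.8/(8.314×434) = 3.29 mol.
Adiabatic: TV^(γ−1) = const ⇒ T₂ = 434×(5.56)^0.400 = 862 K; PV^γ = const ⇒ P₂ = 3560 kPa.
For an ideal gas ΔU = nCvΔT with Cv = (5/2)R = 20.8 J/(mol·K).
ΔU = 3.29×20.8×(862−434) = 29300 J.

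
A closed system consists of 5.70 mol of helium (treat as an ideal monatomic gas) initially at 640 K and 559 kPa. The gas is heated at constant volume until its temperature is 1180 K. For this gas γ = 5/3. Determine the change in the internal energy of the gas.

V₁ = nRT₁/P₁ = 5.70×8.314×640/559 = 54.3 L.
Isochoric: V stays 54.3 L; P/T = const ⇒ T₂ = 1180 K, P₂ = 1030 kPa.
For an ideal gas ΔU = nCvΔT with Cv = (3/2)R = 12.5 J/(mol·K).
ΔU = 5.70×12.5×(1180−640) = 38400 J.

38400 J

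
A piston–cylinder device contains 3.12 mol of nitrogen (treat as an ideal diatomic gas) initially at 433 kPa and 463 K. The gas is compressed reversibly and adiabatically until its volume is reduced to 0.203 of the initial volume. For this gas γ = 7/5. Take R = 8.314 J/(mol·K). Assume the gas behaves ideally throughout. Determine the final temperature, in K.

V₁ = nRT₁/P₁ = 3.12×8.314×463/433 = 27.7 L.
Adiabatic: TV^(γ−1) = const ⇒ T₂ = 463×(4.93)^0.400 = 876 K; PV^γ = const ⇒ P₂ = 4040 kPa.

876 K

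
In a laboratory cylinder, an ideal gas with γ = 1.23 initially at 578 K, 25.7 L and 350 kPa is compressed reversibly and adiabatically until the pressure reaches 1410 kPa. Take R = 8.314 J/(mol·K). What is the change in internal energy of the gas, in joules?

n = P₁V₁/(RT₁) = 350×25.7/(8.314×578) = 1.87 mol.
Adiabatic: T₂/T₁ = (P₂/P₁)^((γ−1)/γ) ⇒ T₂ = 578×(4.03)^0.187 = 750 K; V₂ = 8.28 L.
For an ideal gas ΔU = nCvΔT with Cv = R/(γ−1) = 36.1 J/(mol·K).
ΔU = 1.87×36.1×(750−578) = 11600 J.

11600 J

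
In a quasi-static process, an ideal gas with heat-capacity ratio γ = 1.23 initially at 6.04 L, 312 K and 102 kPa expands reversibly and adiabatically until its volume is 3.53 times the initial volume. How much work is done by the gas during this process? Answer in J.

675 J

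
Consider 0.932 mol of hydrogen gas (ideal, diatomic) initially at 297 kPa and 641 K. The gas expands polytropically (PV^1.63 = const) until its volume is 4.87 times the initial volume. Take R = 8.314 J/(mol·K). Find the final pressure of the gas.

22.5 kPa

V₁ = nRT₁/P₁ = 0.932×8.314×641/297 = 16.7 L.
Polytropic n=1.63: T₂ = T₁(V₁/V₂)^(n−1) = 641×(0.205)^0.63 = 236 K; P₂ = P₁(V₁/V₂)^n = 22.5 kPa.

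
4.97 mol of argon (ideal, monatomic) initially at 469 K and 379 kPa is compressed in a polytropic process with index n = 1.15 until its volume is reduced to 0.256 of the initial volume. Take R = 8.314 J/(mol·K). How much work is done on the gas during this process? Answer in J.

V₁ = nRT₁/P₁ = 4.97×8.314×469/379 = 51.1 L.
Polytropic n=1.15: T₂ = T₁(V₁/V₂)^(n−1) = 469×(3.91)^0.15 = 575 K; P₂ = P₁(V₁/V₂)^n = 1820 kPa.
W = (P₁V₁−P₂V₂)/(n−1) = (379×51.1−1820×13.1)/0.15 = -29300 J.
Work done on the gas = −W_by = 29300 J.

29300 J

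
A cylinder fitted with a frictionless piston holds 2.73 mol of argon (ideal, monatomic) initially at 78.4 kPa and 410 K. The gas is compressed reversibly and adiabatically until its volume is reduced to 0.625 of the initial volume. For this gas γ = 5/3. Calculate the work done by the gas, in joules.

V₁ = nRT₁/P₁ = 2.73×8.314×410/78.4 = 119 L.
Adiabatic: TV^(γ−1) = const ⇒ T₂ = 410×(1.60)^0.667 = 561 K; PV^γ = const ⇒ P₂ = 172 kPa.
ΔU = nCvΔT = 2.73×12.5×(561−410) = 5140 J.
Q = 0 for an adiabatic process, so W = −ΔU = -5140 J.

-5140 J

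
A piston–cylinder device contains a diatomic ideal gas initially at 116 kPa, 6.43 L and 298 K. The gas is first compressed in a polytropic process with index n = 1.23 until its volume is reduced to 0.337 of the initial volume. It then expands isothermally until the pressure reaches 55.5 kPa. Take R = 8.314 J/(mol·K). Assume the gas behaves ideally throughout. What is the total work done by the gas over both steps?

1070 J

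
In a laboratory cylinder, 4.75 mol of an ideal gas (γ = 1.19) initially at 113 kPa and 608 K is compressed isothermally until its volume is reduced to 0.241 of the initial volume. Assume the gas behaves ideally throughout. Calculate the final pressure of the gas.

V₁ = nRT₁/P₁ = 4.75×8.314×608/113 = 212 L.
Isothermal: T stays 608 K; PV = const ⇒ V₂ = 51.2 L, P₂ = 469 kPa.

469 kPa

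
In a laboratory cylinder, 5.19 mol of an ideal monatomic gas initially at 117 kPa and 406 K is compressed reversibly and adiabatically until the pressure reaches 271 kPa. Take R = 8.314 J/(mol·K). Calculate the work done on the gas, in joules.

V₁ = nRT₁/P₁ = 5.19×8.314×406/117 = 150 L.
Adiabatic: T₂/T₁ = (P₂/P₁)^((γ−1)/γ) ⇒ T₂ = 406×(2.32)^0.400 = 568 K; V₂ = 90.5 L.
ΔU = nCvΔT = 5.19×12.5×(568−406) = 10500 J.
Q = 0 for an adiabatic process, so W = −ΔU = -10500 J.
Work done on the gas = −W_by = 10500 J.

10500 J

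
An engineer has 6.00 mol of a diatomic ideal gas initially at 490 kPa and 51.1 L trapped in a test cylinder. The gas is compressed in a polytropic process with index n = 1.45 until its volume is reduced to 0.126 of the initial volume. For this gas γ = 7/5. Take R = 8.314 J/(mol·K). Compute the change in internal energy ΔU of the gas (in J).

96400 J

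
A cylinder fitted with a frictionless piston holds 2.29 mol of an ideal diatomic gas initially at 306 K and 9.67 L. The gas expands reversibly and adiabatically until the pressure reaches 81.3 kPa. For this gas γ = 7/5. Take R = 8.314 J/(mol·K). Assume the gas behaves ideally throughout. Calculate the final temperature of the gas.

173 K

P₁ = nRT₁/V₁ = 2.29×8.314×306/9.67 = 602 kPa.
Adiabatic: T₂/T₁ = (P₂/P₁)^((γ−1)/γ) ⇒ T₂ = 306×(0.135)^0.286 = 173 K; V₂ = 40.4 L.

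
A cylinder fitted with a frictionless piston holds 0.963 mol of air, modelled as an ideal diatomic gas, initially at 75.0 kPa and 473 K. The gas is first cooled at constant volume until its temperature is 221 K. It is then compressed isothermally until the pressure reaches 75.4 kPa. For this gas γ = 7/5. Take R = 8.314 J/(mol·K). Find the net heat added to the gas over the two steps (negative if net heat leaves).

-6400 J

V₁ = nRT₁/P₁ = 0.963×8.314×473/75.0 = 50.5 L.
Step 1 — Isochoric: V stays 50.5 L; P/T = const ⇒ T₂ = 221 K, P₂ = 35.0 kPa.
W = 0 (no volume change).
ΔU = nCvΔT = 0.963×20.8×(221−473) = -5040 J.
Q = ΔU = -5040 J.
State after step 1: P = 35.0 kPa, V = 50.5 L, T = 221 K.
Step 2 — Isothermal: T stays 221 K; PV = const ⇒ V₂ = 23.5 L, P₂ = 75.4 kPa.
ΔU = 0 (ideal gas, T constant).
W = nRT ln(V₂/V₁) = 0.963×8.314×221×ln(0.465) = -1360 J.
Q = ΔU + W = -1360 J.
Net over both steps: W = -1360 J, Q = -6400 J, ΔU = -5040 J.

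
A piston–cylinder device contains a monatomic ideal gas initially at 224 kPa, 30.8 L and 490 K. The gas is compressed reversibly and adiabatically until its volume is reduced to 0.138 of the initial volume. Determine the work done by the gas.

n = P₁V₁/(RT₁) = 224×30.8/(8.314×490) = 1.69 mol.
Adiabatic: TV^(γ−1) = const ⇒ T₂ = 490×(7.25)^0.667 = 1830 K; PV^γ = const ⇒ P₂ = 6080 kPa.
ΔU = nCvΔT = 1.69×12.5×(1830−490) = 28400 J.
Q = 0 for an adiabatic process, so W = −ΔU = -28400 J.

-28400 J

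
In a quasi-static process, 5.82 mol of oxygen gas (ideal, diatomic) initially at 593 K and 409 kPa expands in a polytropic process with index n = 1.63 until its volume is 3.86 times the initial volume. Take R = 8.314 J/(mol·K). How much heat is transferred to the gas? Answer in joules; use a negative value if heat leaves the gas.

V₁ = nRT₁/P₁ = 5.82×8.314×593/409 = 70.2 L.
Polytropic n=1.63: T₂ = T₁(V₁/V₂)^(n−1) = 593×(0.259)^0.63 = 253 K; P₂ = P₁(V₁/V₂)^n = 45.2 kPa.
W = (P₁V₁−P₂V₂)/(n−1) = (409×70.2−45.2×271)/0.63 = 26100 J.
ΔU = nCvΔT = 5.82×20.8×(253−593) = -41100 J.
Q = ΔU + W = -15000 J.

-15000 J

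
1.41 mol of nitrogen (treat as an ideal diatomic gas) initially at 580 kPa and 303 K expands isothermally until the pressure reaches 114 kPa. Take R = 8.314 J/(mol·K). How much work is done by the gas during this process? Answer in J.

5780 J

V₁ = nRT₁/P₁ = 1.41×8.314×303/580 = 6.12 L.
Isothermal: T stays 303 K; PV = const ⇒ V₂ = 31.2 L, P₂ = 114 kPa.
W = nRT ln(V₂/V₁) = 1.41×8.314×303×ln(5.09) = 5780 J.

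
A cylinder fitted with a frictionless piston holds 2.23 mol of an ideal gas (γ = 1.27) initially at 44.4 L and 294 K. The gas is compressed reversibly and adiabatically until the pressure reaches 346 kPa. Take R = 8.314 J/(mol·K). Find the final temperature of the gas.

366 K

P₁ = nRT₁/V₁ = 2.23×8.314×294/44.4 = 123 kPa.
Adiabatic: T₂/T₁ = (P₂/P₁)^((γ−1)/γ) ⇒ T₂ = 294×(2.82)^0.213 = 366 K; V₂ = 19.6 L.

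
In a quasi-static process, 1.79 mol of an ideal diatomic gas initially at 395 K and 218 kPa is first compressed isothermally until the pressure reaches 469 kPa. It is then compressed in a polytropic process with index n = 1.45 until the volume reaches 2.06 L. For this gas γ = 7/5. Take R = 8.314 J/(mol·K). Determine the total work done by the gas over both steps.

V₁ = nRT₁/P₁ = 1.79×8.314×395/218 = 27.0 L.
Step 1 — Isothermal: T stays 395 K; PV = const ⇒ V₂ = 12.5 L, P₂ = 469 kPa.
ΔU = 0 (ideal gas, T constant).
W = nRT ln(V₂/V₁) = 1.79×8.314×395×ln(0.465) = -4500 J.
Q = ΔU + W = -4500 J.
State after step 1: P = 469 kPa, V = 12.5 L, T = 395 K.
Step 2 — Polytropic n=1.45: T₂ = T₁(V₁/V₂)^(n−1) = 395×(6.08)^0.45 = 890 K; P₂ = P₁(V₁/V₂)^n = 6430 kPa.
W = (P₁V₁−P₂V₂)/(n−1) = (469×12.5−6430×2.06)/0.45 = -16400 J.
ΔU = nCvΔT = 1.79×20.8×(890−395) = 18400 J.
Q = ΔU + W = 2050 J.
Net over both steps: W = -20900 J, Q = -2460 J, ΔU = 18400 J.

-20900 J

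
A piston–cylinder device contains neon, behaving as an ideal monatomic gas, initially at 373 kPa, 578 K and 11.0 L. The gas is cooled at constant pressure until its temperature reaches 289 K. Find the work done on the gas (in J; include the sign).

2050 J

n = P₁V₁/(RT₁) = 373×11.0/(8.314×578) = 0.854 mol.
Isobaric: P stays 373 kPa; V/T = const ⇒ T₂ = 289 K, V₂ = 5.50 L.
W = PΔV = 373×(5.50−11.0) kPa·L = -2050 J.
Work done on the gas = −W_by = 2050 J.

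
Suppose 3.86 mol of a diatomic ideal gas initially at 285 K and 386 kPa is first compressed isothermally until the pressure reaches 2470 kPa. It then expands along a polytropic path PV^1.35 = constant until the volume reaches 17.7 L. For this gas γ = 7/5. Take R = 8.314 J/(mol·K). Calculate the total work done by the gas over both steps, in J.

V₁ = nRT₁/P₁ = 3.86×8.314×285/386 = 23.7 L.
Step 1 — Isothermal: T stays 285 K; PV = const ⇒ V₂ = 3.70 L, P₂ = 2470 kPa.
ΔU = 0 (ideal gas, T constant).
W = nRT ln(V₂/V₁) = 3.86×8.314×285×ln(0.156) = -17000 J.
Q = ΔU + W = -17000 J.
State after step 1: P = 2470 kPa, V = 3.70 L, T = 285 K.
Step 2 — Polytropic n=1.35: T₂ = T₁(V₁/V₂)^(n−1) = 285×(0.209)^0.35 = 165 K; P₂ = P₁(V₁/V₂)^n = 299 kPa.
W = (P₁V₁−P₂V₂)/(n−1) = (2470×3.70−299×17.7)/0.35 = 11000 J.
ΔU = nCvΔT = 3.86×20.8×(165−285) = -9640 J.
Q = ΔU + W = 1380 J.
Net over both steps: W = -5960 J, Q = -15600 J, ΔU = -9640 J.

-5960 J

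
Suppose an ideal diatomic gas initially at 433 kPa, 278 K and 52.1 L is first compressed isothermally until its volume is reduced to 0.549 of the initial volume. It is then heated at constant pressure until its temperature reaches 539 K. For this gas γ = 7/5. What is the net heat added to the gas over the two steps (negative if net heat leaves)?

60600 J

n = P₁V₁/(RT₁) = 433×52.1/(8.314×278) = 9.76 mol.
Step 1 — Isothermal: T stays 278 K; PV = const ⇒ V₂ = 28.6 L, P₂ = 789 kPa.
ΔU = 0 (ideal gas, T constant).
W = nRT ln(V₂/V₁) = 9.76×8.314×278×ln(0.549) = -13500 J.
Q = ΔU + W = -13500 J.
State after step 1: P = 789 kPa, V = 28.6 L, T = 278 K.
Step 2 — Isobaric: P stays 789 kPa; V/T = const ⇒ T₂ = 539 K, V₂ = 55.5 L.
W = PΔV = 789×(55.5−28.6) kPa·L = 21200 J.
ΔU = nCvΔT = 9.76×20.8×(539−278) = 52900 J.
Q = ΔU + W = nCpΔT = 74100 J.
Net over both steps: W = 7650 J, Q = 60600 J, ΔU = 52900 J.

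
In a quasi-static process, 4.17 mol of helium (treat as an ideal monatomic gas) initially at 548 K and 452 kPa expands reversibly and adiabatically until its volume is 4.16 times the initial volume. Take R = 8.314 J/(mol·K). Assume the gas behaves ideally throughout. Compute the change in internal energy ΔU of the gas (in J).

V₁ = nRT₁/P₁ = 4.17×8.314×548/452 = 42.0 L.
Adiabatic: TV^(γ−1) = const ⇒ T₂ = 548×(0.240)^0.667 = 212 K; PV^γ = const ⇒ P₂ = 42.0 kPa.
For an ideal gas ΔU = nCvΔT with Cv = (3/2)R = 12.5 J/(mol·K).
ΔU = 4.17×12.5×(212−548) = -17500 J.

-17500 J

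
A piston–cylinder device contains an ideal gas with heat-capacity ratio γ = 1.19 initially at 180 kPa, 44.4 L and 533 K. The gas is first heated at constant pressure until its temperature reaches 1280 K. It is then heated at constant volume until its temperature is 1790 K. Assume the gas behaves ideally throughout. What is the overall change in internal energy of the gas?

n = P₁V₁/(RT₁) = 180×44.4/(8.314×533) = 1.80 mol.
Step 1 — Isobaric: P stays 180 kPa; V/T = const ⇒ T₂ = 1280 K, V₂ = 107 L.
W = PΔV = 180×(107−44.4) kPa·L = 11200 J.
ΔU = nCvΔT = 1.80×43.8×(1280−533) = 59000 J.
Q = ΔU + W = nCpΔT = 70200 J.
State after step 1: P = 180 kPa, V = 107 L, T = 1280 K.
Step 2 — Isochoric: V stays 107 L; P/T = const ⇒ T₂ = 1790 K, P₂ = 252 kPa.
W = 0 (no volume change).
ΔU = nCvΔT = 1.80×43.8×(1790−1280) = 40200 J.
Q = ΔU = 40200 J.
Net over both steps: W = 11200 J, Q = 110000 J, ΔU = 99200 J.

99200 J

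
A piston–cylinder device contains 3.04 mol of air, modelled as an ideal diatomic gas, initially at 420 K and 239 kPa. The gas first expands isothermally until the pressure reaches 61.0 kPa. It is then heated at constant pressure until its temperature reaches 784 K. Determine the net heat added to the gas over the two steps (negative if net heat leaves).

46700 J

V₁ = nRT₁/P₁ = 3.04×8.314×420/239 = 44.4 L.
Step 1 — Isothermal: T stays 420 K; PV = const ⇒ V₂ = 174 L, P₂ = 61.0 kPa.
ΔU = 0 (ideal gas, T constant).
W = nRT ln(V₂/V₁) = 3.04×8.314×420×ln(3.92) = 14500 J.
Q = ΔU + W = 14500 J.
State after step 1: P = 61.0 kPa, V = 174 L, T = 420 K.
Step 2 — Isobaric: P stays 61.0 kPa; V/T = const ⇒ T₂ = 784 K, V₂ = 325 L.
W = PΔV = 61.0×(325−174) kPa·L = 9200 J.
ΔU = nCvΔT = 3.04×20.8×(784−420) = 23000 J.
Q = ΔU + W = nCpΔT = 32200 J.
Net over both steps: W = 23700 J, Q = 46700 J, ΔU = 23000 J.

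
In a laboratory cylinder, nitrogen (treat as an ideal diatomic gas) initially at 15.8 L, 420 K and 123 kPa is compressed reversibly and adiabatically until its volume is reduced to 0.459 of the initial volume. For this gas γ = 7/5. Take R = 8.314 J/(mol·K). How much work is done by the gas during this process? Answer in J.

n = P₁V₁/(RT₁) = 123×15.8/(8.314×420) = 0.557 mol.
Adiabatic: TV^(γ−1) = const ⇒ T₂ = 420×(2.18)^0.400 = 573 K; PV^γ = const ⇒ P₂ = 366 kPa.
ΔU = nCvΔT = 0.557×20.8×(573−420) = 1780 J.
Q = 0 for an adiabatic process, so W = −ΔU = -1780 J.

-1780 J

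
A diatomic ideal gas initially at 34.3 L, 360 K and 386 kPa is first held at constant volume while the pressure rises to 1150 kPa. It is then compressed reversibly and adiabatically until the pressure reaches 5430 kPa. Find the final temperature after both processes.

1670 K

n = P₁V₁/(RT₁) = 386×34.3/(8.314×360) = 4.42 mol.
Step 1 — Isochoric: V stays 34.3 L; P/T = const ⇒ T₂ = 1070 K, P₂ = 1150 kPa.
W = 0 (no volume change).
ΔU = nCvΔT = 4.42×20.8×(1070−360) = 65500 J.
Q = ΔU = 65500 J.
State after step 1: P = 1150 kPa, V = 34.3 L, T = 1070 K.
Step 2 — Adiabatic: T₂/T₁ = (P₂/P₁)^((γ−1)/γ) ⇒ T₂ = 1070×(4.72)^0.286 = 1670 K; V₂ = 11.3 L.
ΔU = nCvΔT = 4.42×20.8×(1670−1070) = 55000 J.
Q = 0 for an adiabatic process, so W = −ΔU = -55000 J.
Net over both steps: W = -55000 J, Q = 65500 J, ΔU = 121000 J.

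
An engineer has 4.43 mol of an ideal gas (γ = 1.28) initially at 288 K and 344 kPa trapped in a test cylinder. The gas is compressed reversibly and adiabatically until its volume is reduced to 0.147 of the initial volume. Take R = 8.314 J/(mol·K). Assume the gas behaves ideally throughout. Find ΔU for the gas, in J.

V₁ = nRT₁/P₁ = 4.43×8.314×288/344 = 30.8 L.
Adiabatic: TV^(γ−1) = const ⇒ T₂ = 288×(6.80)^0.280 = 493 K; PV^γ = const ⇒ P₂ = 4000 kPa.
For an ideal gas ΔU = nCvΔT with Cv = R/(γ−1) = 29.7 J/(mol·K).
ΔU = 4.43×29.7×(493−288) = 26900 J.

26900 J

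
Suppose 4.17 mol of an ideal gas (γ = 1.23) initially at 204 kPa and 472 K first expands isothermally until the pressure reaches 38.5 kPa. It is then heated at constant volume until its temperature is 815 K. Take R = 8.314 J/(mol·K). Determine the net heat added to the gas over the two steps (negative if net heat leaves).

V₁ = nRT₁/P₁ = 4.17×8.314×472/204 = 80.2 L.
Step 1 — Isothermal: T stays 472 K; PV = const ⇒ V₂ = 425 L, P₂ = 38.5 kPa.
ΔU = 0 (ideal gas, T constant).
W = nRT ln(V₂/V₁) = 4.17×8.314×472×ln(5.30) = 27300 J.
Q = ΔU + W = 27300 J.
State after step 1: P = 38.5 kPa, V = 425 L, T = 472 K.
Step 2 — Isochoric: V stays 425 L; P/T = const ⇒ T₂ = 815 K, P₂ = 66.5 kPa.
W = 0 (no volume change).
ΔU = nCvΔT = 4.17×36.1×(815−472) = 51700 J.
Q = ΔU = 51700 J.
Net over both steps: W = 27300 J, Q = 79000 J, ΔU = 51700 J.

79000 J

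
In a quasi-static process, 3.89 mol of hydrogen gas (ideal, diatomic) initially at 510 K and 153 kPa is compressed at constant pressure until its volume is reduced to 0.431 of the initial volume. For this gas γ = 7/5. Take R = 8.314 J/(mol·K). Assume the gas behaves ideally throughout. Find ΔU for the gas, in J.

-23500 J

V₁ = nRT₁/P₁ = 3.89×8.314×510/153 = 108 L.
Isobaric: P stays 153 kPa; V/T = const ⇒ T₂ = 220 K, V₂ = 46.5 L.
For an ideal gas ΔU = nCvΔT with Cv = (5/2)R = 20.8 J/(mol·K).
ΔU = 3.89×20.8×(220−510) = -23500 J.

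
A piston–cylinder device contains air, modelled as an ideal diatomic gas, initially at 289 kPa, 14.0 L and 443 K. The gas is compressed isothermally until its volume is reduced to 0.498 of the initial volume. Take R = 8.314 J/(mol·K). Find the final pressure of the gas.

580 kPa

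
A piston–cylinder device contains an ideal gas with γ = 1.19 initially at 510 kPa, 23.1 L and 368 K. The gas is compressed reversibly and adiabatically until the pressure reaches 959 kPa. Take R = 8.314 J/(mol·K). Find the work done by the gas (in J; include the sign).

-6580 J

n = P₁V₁/(RT₁) = 510×23.1/(8.314×368) = 3.85 mol.
Adiabatic: T₂/T₁ = (P₂/P₁)^((γ−1)/γ) ⇒ T₂ = 368×(1.88)^0.160 = 407 K; V₂ = 13.6 L.
ΔU = nCvΔT = 3.85×43.8×(407−368) = 6580 J.
Q = 0 for an adiabatic process, so W = −ΔU = -6580 J.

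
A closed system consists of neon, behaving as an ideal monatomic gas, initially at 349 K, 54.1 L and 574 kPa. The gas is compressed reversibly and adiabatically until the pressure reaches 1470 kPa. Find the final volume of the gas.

Adiabatic: T₂/T₁ = (P₂/P₁)^((γ−1)/γ) ⇒ T₂ = 349×(2.56)^0.400 = 508 K; V₂ = 30.8 L.

30.8 L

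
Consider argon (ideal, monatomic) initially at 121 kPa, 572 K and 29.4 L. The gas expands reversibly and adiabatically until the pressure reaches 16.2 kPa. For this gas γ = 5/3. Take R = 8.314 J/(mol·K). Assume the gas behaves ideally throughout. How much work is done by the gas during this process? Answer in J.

2950 J

n = P₁V₁/(RT₁) = 121×29.4/(8.314×572) = 0.748 mol.
Adiabatic: T₂/T₁ = (P₂/P₁)^((γ−1)/γ) ⇒ T₂ = 572×(0.134)^0.400 = 256 K; V₂ = 98.2 L.
ΔU = nCvΔT = 0.748×12.5×(256−572) = -2950 J.
Q = 0 for an adiabatic process, so W = −ΔU = 2950 J.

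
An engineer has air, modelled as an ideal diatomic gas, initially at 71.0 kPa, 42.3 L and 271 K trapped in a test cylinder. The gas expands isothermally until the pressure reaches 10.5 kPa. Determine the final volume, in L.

286 L

Isothermal: T stays 271 K; PV = const ⇒ V₂ = 286 L, P₂ = 10.5 kPa.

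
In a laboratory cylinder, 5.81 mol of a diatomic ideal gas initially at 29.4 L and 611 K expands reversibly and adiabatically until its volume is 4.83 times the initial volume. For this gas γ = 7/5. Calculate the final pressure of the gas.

111 kPa

P₁ = nRT₁/V₁ = 5.81×8.314×611/29.4 = 1000 kPa.
Adiabatic: TV^(γ−1) = const ⇒ T₂ = 611×(0.207)^0.400 = 325 K; PV^γ = const ⇒ P₂ = 111 kPa.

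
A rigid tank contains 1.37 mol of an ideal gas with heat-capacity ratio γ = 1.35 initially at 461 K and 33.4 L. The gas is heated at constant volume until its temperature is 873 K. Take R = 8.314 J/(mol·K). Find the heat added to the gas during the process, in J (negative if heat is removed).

13400 J

P₁ = nRT₁/V₁ = 1.37×8.314×461/33.4 = 157 kPa.
Isochoric: V stays 33.4 L; P/T = const ⇒ T₂ = 873 K, P₂ = 298 kPa.
W = 0 (no volume change).
ΔU = nCvΔT = 1.37×23.8×(873−461) = 13400 J.
Q = ΔU = 13400 J.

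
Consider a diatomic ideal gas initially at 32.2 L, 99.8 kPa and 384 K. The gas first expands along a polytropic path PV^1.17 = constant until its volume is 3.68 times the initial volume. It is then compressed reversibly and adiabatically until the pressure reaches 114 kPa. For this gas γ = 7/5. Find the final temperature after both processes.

n = P₁V₁/(RT₁) = 99.8×32.2/(8.314×384) = 1.01 mol.
Step 1 — Polytropic n=1.17: T₂ = T₁(V₁/V₂)^(n−1) = 384×(0.272)^0.17 = 308 K; P₂ = P₁(V₁/V₂)^n = 21.7 kPa.
W = (P₁V₁−P₂V₂)/(n−1) = (99.8×32.2−21.7×118)/0.17 = 3760 J.
ΔU = nCvΔT = 1.01×20.8×(308−384) = -1600 J.
Q = ΔU + W = 2160 J.
State after step 1: P = 21.7 kPa, V = 118 L, T = 308 K.
Step 2 — Adiabatic: T₂/T₁ = (P₂/P₁)^((γ−1)/γ) ⇒ T₂ = 308×(5.25)^0.286 = 494 K; V₂ = 36.3 L.
ΔU = nCvΔT = 1.01×20.8×(494−308) = 3900 J.
Q = 0 for an adiabatic process, so W = −ΔU = -3900 J.
Net over both steps: W = -144 J, Q = 2160 J, ΔU = 2300 J.

494 K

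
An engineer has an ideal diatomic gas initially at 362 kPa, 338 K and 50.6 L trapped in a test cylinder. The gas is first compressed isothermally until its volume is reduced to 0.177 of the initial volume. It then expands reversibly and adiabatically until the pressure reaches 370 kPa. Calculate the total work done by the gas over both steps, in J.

-14000 J

n = P₁V₁/(RT₁) = 362×50.6/(8.314×338) = 6.52 mol.
Step 1 — Isothermal: T stays 338 K; PV = const ⇒ V₂ = 8.96 L, P₂ = 2050 kPa.
ΔU = 0 (ideal gas, T constant).
W = nRT ln(V₂/V₁) = 6.52×8.314×338×ln(0.177) = -31700 J.
Q = ΔU + W = -31700 J.
State after step 1: P = 2050 kPa, V = 8.96 L, T = 338 K.
Step 2 — Adiabatic: T₂/T₁ = (P₂/P₁)^((γ−1)/γ) ⇒ T₂ = 338×(0.181)^0.286 = 207 K; V₂ = 30.4 L.
ΔU = nCvΔT = 6.52×20.8×(207−338) = -17700 J.
Q = 0 for an adiabatic process, so W = −ΔU = 17700 J.
Net over both steps: W = -14000 J, Q = -31700 J, ΔU = -17700 J.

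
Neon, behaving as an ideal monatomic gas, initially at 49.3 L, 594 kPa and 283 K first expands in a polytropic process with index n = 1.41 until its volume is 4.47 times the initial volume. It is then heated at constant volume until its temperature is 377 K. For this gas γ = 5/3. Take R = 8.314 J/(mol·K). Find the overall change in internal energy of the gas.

14600 J

n = P₁V₁/(RT₁) = 594×49.3/(8.314×283) = 12.4 mol.
Step 1 — Polytropic n=1.41: T₂ = T₁(V₁/V₂)^(n−1) = 283×(0.224)^0.41 = 153 K; P₂ = P₁(V₁/V₂)^n = 71.9 kPa.
W = (P₁V₁−P₂V₂)/(n−1) = (594×49.3−71.9×220)/0.41 = 32800 J.
ΔU = nCvΔT = 12.4×12.5×(153−283) = -20200 J.
Q = ΔU + W = 12600 J.
State after step 1: P = 71.9 kPa, V = 220 L, T = 153 K.
Step 2 — Isochoric: V stays 220 L; P/T = const ⇒ T₂ = 377 K, P₂ = 177 kPa.
W = 0 (no volume change).
ΔU = nCvΔT = 12.4×12.5×(377−153) = 34700 J.
Q = ΔU = 34700 J.
Net over both steps: W = 32800 J, Q = 47400 J, ΔU = 14600 J.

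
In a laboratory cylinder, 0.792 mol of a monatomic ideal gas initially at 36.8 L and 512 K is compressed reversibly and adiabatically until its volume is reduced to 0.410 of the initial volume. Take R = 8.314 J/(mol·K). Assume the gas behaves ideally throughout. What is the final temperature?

P₁ = nRT₁/V₁ = 0.792×8.314×512/36.8 = 91.6 kPa.
Adiabatic: TV^(γ−1) = const ⇒ T₂ = 512×(2.44)^0.667 = 928 K; PV^γ = const ⇒ P₂ = 405 kPa.

928 K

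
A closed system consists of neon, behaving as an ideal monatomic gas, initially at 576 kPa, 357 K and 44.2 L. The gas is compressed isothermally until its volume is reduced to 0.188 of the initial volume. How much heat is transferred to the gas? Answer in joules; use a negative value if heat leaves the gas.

-42600 J

n = P₁V₁/(RT₁) = 576×44.2/(8.314×357) = 8.58 mol.
Isothermal: T stays 357 K; PV = const ⇒ V₂ = 8.31 L, P₂ = 3060 kPa.
ΔU = 0 (ideal gas, T constant).
W = nRT ln(V₂/V₁) = 8.58×8.314×357×ln(0.188) = -42600 J.
Q = ΔU + W = -42600 J.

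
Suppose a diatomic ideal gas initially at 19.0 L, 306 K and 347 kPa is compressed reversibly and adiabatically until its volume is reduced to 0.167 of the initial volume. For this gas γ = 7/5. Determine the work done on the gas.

n = P₁V₁/(RT₁) = 347×19.0/(8.314×306) = 2.59 mol.
Adiabatic: TV^(γ−1) = const ⇒ T₂ = 306×(5.99)^0.400 = 626 K; PV^γ = const ⇒ P₂ = 4250 kPa.
ΔU = nCvΔT = 2.59×20.8×(626−306) = 17200 J.
Q = 0 for an adiabatic process, so W = −ΔU = -17200 J.
Work done on the gas = −W_by = 17200 J.

17200 J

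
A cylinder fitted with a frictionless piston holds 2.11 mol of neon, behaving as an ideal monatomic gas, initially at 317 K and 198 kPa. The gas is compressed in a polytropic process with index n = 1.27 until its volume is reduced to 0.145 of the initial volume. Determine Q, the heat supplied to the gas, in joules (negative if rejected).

V₁ = nRT₁/P₁ = 2.11×8.314×317/198 = 28.1 L.
Polytropic n=1.27: T₂ = T₁(V₁/V₂)^(n−1) = 317×(6.90)^0.27 = 534 K; P₂ = P₁(V₁/V₂)^n = 2300 kPa.
W = (P₁V₁−P₂V₂)/(n−1) = (198×28.1−2300×4.07)/0.27 = -14100 J.
ΔU = nCvΔT = 2.11×12.5×(534−317) = 5710 J.
Q = ΔU + W = -8390 J.

-8390 J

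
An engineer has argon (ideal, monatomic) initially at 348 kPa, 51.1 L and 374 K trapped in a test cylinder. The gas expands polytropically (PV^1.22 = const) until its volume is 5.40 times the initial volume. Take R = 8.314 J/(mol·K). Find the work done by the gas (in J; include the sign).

n = P₁V₁/(RT₁) = 348×51.1/(8.314×374) = 5.72 mol.
Polytropic n=1.22: T₂ = T₁(V₁/V₂)^(n−1) = 374×(0.185)^0.22 = 258 K; P₂ = P₁(V₁/V₂)^n = 44.5 kPa.
W = (P₁V₁−P₂V₂)/(n−1) = (348×51.1−44.5×276)/0.22 = 25100 J.

25100 J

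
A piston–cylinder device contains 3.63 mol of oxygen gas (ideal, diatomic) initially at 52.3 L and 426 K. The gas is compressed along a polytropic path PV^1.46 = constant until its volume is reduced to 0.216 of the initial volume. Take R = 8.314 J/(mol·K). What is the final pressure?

2300 kPa

P₁ = nRT₁/V₁ = 3.63×8.314×426/52.3 = 246 kPa.
Polytropic n=1.46: T₂ = T₁(V₁/V₂)^(n−1) = 426×(4.63)^0.46 = 862 K; P₂ = P₁(V₁/V₂)^n = 2300 kPa.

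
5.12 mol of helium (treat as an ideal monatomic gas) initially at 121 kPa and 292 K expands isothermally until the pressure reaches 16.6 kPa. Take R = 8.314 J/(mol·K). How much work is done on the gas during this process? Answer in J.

V₁ = nRT₁/P₁ = 5.12×8.314×292/121 = 103 L.
Isothermal: T stays 292 K; PV = const ⇒ V₂ = 749 L, P₂ = 16.6 kPa.
W = nRT ln(V₂/V₁) = 5.12×8.314×292×ln(7.29) = 24700 J.
Work done on the gas = −W_by = -24700 J.

-24700 J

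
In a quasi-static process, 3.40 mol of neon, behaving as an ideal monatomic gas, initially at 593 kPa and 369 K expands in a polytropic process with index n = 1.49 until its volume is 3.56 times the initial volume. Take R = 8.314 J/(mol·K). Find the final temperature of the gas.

V₁ = nRT₁/P₁ = 3.40×8.314×369/593 = 17.6 L.
Polytropic n=1.49: T₂ = T₁(V₁/V₂)^(n−1) = 369×(0.281)^0.49 = 198 K; P₂ = P₁(V₁/V₂)^n = 89.4 kPa.

198 K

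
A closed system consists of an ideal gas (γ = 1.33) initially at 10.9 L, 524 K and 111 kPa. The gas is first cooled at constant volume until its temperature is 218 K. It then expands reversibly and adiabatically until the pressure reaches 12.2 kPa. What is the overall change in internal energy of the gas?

-2570 J

n = P₁V₁/(RT₁) = 111×10.9/(8.314×524) = 0.278 mol.
Step 1 — Isochoric: V stays 10.9 L; P/T = const ⇒ T₂ = 218 K, P₂ = 46.2 kPa.
W = 0 (no volume change).
ΔU = nCvΔT = 0.278×25.2×(218−524) = -2140 J.
Q = ΔU = -2140 J.
State after step 1: P = 46.2 kPa, V = 10.9 L, T = 218 K.
Step 2 — Adiabatic: T₂/T₁ = (P₂/P₁)^((γ−1)/γ) ⇒ T₂ = 218×(0.264)^0.248 = 157 K; V₂ = 29.7 L.
ΔU = nCvΔT = 0.278×25.2×(157−218) = -429 J.
Q = 0 for an adiabatic process, so W = −ΔU = 429 J.
Net over both steps: W = 429 J, Q = -2140 J, ΔU = -2570 J.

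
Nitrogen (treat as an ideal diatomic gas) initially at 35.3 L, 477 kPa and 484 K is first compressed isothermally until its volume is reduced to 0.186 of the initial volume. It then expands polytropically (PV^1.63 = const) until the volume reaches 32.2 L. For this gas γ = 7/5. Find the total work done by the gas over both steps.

-11400 J

n = P₁V₁/(RT₁) = 477×35.3/(8.314×484) = 4.18 mol.
Step 1 — Isothermal: T stays 484 K; PV = const ⇒ V₂ = 6.57 L, P₂ = 2560 kPa.
ΔU = 0 (ideal gas, T constant).
W = nRT ln(V₂/V₁) = 4.18×8.314×484×ln(0.186) = -28300 J.
Q = ΔU + W = -28300 J.
State after step 1: P = 2560 kPa, V = 6.57 L, T = 484 K.
Step 2 — Polytropic n=1.63: T₂ = T₁(V₁/V₂)^(n−1) = 484×(0.204)^0.63 = 178 K; P₂ = P₁(V₁/V₂)^n = 192 kPa.
W = (P₁V₁−P₂V₂)/(n−1) = (2560×6.57−192×32.2)/0.63 = 16900 J.
ΔU = nCvΔT = 4.18×20.8×(178−484) = -26600 J.
Q = ΔU + W = -9720 J.
Net over both steps: W = -11400 J, Q = -38000 J, ΔU = -26600 J.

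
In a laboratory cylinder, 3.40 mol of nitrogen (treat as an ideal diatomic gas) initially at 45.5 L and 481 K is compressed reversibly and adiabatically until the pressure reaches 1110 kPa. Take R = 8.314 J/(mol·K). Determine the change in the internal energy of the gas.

15500 J

P₁ = nRT₁/V₁ = 3.40×8.314×481/45.5 = 299 kPa.
Adiabatic: T₂/T₁ = (P₂/P₁)^((γ−1)/γ) ⇒ T₂ = 481×(3.71)^0.286 = 700 K; V₂ = 17.8 L.
For an ideal gas ΔU = nCvΔT with Cv = (5/2)R = 20.8 J/(mol·K).
ΔU = 3.40×20.8×(700−481) = 15500 J.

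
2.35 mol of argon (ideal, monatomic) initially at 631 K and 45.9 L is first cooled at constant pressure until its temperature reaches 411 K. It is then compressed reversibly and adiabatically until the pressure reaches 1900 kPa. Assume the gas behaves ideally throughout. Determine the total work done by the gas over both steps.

-18600 J

P₁ = nRT₁/V₁ = 2.35×8.314×631/45.9 = 269 kPa.
Step 1 — Isobaric: P stays 269 kPa; V/T = const ⇒ T₂ = 411 K, V₂ = 29.9 L.
W = PΔV = 269×(29.9−45.9) kPa·L = -4300 J.
ΔU = nCvΔT = 2.35×12.5×(411−631) = -6450 J.
Q = ΔU + W = nCpΔT = -10700 J.
State after step 1: P = 269 kPa, V = 29.9 L, T = 411 K.
Step 2 — Adiabatic: T₂/T₁ = (P₂/P₁)^((γ−1)/γ) ⇒ T₂ = 411×(7.07)^0.400 = 899 K; V₂ = 9.24 L.
ΔU = nCvΔT = 2.35×12.5×(899−411) = 14300 J.
Q = 0 for an adiabatic process, so W = −ΔU = -14300 J.
Net over both steps: W = -18600 J, Q = -10700 J, ΔU = 7850 J.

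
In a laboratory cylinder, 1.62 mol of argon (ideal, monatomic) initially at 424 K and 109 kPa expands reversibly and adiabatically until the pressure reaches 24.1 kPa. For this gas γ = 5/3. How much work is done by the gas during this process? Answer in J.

V₁ = nRT₁/P₁ = 1.62×8.314×424/109 = 52.4 L.
Adiabatic: T₂/T₁ = (P₂/P₁)^((γ−1)/γ) ⇒ T₂ = 424×(0.221)^0.400 = 232 K; V₂ = 130 L.
ΔU = nCvΔT = 1.62×12.5×(232−424) = -3880 J.
Q = 0 for an adiabatic process, so W = −ΔU = 3880 J.

3880 J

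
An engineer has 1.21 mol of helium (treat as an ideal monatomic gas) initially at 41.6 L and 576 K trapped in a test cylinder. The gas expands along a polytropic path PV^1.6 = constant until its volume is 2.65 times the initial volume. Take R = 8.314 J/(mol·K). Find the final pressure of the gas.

29.3 kPa

P₁ = nRT₁/V₁ = 1.21×8.314×576/41.6 = 139 kPa.
Polytropic n=1.6: T₂ = T₁(V₁/V₂)^(n−1) = 576×(0.377)^0.60 = 321 K; P₂ = P₁(V₁/V₂)^n = 29.3 kPa.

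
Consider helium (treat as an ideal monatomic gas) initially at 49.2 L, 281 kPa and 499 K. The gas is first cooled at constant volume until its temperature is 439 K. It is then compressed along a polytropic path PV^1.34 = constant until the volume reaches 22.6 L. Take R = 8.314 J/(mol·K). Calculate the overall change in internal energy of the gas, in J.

3030 J

n = P₁V₁/(RT₁) = 281×49.2/(8.314×499) = 3.33 mol.
Step 1 — Isochoric: V stays 49.2 L; P/T = const ⇒ T₂ = 439 K, P₂ = 247 kPa.
W = 0 (no volume change).
ΔU = nCvΔT = 3.33×12.5×(439−499) = -2490 J.
Q = ΔU = -2490 J.
State after step 1: P = 247 kPa, V = 49.2 L, T = 439 K.
Step 2 — Polytropic n=1.34: T₂ = T₁(V₁/V₂)^(n−1) = 439×(2.18)^0.34 = 572 K; P₂ = P₁(V₁/V₂)^n = 701 kPa.
W = (P₁V₁−P₂V₂)/(n−1) = (247×49.2−701×22.6)/0.34 = -10800 J.
ΔU = nCvΔT = 3.33×12.5×(572−439) = 5520 J.
Q = ΔU + W = -5310 J.
Net over both steps: W = -10800 J, Q = -7800 J, ΔU = 3030 J.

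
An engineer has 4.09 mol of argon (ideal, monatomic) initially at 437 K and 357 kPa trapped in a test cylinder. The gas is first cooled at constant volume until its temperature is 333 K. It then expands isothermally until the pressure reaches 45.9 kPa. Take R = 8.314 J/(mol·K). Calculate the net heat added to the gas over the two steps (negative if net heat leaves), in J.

V₁ = nRT₁/P₁ = 4.09×8.314×437/357 = 41.6 L.
Step 1 — Isochoric: V stays 41.6 L; P/T = const ⇒ T₂ = 333 K, P₂ = 272 kPa.
W = 0 (no volume change).
ΔU = nCvΔT = 4.09×12.5×(333−437) = -5300 J.
Q = ΔU = -5300 J.
State after step 1: P = 272 kPa, V = 41.6 L, T = 333 K.
Step 2 — Isothermal: T stays 333 K; PV = const ⇒ V₂ = 247 L, P₂ = 45.9 kPa.
ΔU = 0 (ideal gas, T constant).
W = nRT ln(V₂/V₁) = 4.09×8.314×333×ln(5.93) = 20100 J.
Q = ΔU + W = 20100 J.
Net over both steps: W = 20100 J, Q = 14800 J, ΔU = -5300 J.

14800 J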